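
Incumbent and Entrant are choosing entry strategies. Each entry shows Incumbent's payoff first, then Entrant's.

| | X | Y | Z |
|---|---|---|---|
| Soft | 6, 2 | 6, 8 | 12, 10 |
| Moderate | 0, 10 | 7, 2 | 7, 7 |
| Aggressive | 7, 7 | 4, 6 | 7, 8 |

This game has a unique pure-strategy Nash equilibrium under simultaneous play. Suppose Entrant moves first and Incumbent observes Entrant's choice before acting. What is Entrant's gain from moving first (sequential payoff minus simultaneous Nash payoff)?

0

Solve by backward induction (Entrant leads).
- X → Incumbent plays Aggressive (best of 6, 0, 7); Entrant gets 7.
- Y → Incumbent plays Moderate (best of 6, 7, 4); Entrant gets 2.
- Z → Incumbent plays Soft (best of 12, 7, 7); Entrant gets 10.
Maximizing over 7, 2, 10, Entrant chooses Z. Subgame-perfect outcome: (Soft, Z) with payoffs (12, 10).
For the simultaneous game, intersect best replies.
Incumbent's best replies: X→Aggressive; Y→Moderate; Z→Soft.
Entrant's best replies: Soft→Z; Moderate→X; Aggressive→Z.
The unique mutual best reply is (Soft, Z), giving (12, 10).
Entrant's commitment gain: 10 − 10 = 0.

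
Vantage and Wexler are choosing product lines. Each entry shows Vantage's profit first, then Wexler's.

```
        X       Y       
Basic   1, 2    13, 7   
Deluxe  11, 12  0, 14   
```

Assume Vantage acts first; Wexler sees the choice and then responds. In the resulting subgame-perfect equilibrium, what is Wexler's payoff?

Backward induction with Vantage moving first.
- Basic → Wexler plays Y (best of 2, 7); Vantage gets 13.
- Deluxe → Wexler plays Y (best of 12, 14); Vantage gets 0.
Vantage's induced payoffs are 13, 0, so Vantage commits to Basic. Subgame-perfect outcome: (Basic, Y) with payoffs (13, 7).

7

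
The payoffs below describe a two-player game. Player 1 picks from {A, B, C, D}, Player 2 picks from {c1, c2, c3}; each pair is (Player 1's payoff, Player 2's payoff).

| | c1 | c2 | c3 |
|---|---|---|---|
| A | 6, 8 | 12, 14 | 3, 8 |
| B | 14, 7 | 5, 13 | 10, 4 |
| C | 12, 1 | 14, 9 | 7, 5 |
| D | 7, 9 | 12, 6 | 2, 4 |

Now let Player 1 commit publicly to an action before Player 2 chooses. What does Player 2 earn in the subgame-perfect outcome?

Solve by backward induction (Player 1 leads).
- A: Player 2 compares 8, 14, 8 and picks c2; Player 1 would get 12.
- B: Player 2 compares 7, 13, 4 and picks c2; Player 1 would get 5.
- C: Player 2 compares 1, 9, 5 and picks c2; Player 1 would get 14.
- D: Player 2 compares 9, 6, 4 and picks c1; Player 1 would get 7.
Among 12, 5, 14, 7, the best is 14 at C. Subgame-perfect outcome: (C, c2) with payoffs (14, 9).

9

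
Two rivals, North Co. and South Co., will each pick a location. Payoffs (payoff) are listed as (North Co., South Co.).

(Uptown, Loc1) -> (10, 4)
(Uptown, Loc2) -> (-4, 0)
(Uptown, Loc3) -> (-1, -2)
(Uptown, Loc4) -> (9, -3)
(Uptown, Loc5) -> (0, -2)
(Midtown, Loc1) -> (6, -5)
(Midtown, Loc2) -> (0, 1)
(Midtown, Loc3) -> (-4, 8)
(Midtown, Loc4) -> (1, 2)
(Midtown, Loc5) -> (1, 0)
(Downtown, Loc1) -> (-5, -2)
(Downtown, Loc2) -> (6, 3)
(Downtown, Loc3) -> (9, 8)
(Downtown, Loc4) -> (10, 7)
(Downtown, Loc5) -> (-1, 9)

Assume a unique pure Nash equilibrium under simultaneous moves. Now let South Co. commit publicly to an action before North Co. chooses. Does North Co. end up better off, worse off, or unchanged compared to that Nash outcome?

Work backward from North Co.'s decision.
- Loc1: North Co. compares 10, 6, -5 and picks Uptown; South Co. would get 4.
- Loc2: North Co. compares -4, 0, 6 and picks Downtown; South Co. would get 3.
- Loc3: North Co. compares -1, -4, 9 and picks Downtown; South Co. would get 8.
- Loc4: North Co. compares 9, 1, 10 and picks Downtown; South Co. would get 7.
- Loc5: North Co. compares 0, 1, -1 and picks Midtown; South Co. would get 0.
Among 4, 3, 8, 7, 0, the best is 8 at Loc3. Subgame-perfect outcome: (Downtown, Loc3) with payoffs (9, 8).
Under simultaneous play:
North Co.'s best replies: Loc1→Uptown; Loc2→Downtown; Loc3→Downtown; Loc4→Downtown; Loc5→Midtown.
South Co.'s best replies: Uptown→Loc1; Midtown→Loc3; Downtown→Loc5.
Only (Uptown, Loc1) has each player best-responding; Nash payoffs (10, 4).
North Co. earns 9 sequentially versus 10 at the Nash outcome: worse off.

worse off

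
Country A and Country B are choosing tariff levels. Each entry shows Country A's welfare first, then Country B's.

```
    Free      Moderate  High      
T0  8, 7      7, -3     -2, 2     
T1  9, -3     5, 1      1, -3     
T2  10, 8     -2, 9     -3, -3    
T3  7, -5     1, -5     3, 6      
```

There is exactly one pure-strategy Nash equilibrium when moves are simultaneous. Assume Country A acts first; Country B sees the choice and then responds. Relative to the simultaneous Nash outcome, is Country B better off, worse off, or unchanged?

better off

Work backward from Country B's decision.
- T0: BR = Free, leader payoff 8.
- T1: BR = Moderate, leader payoff 5.
- T2: BR = Moderate, leader payoff -2.
- T3: BR = High, leader payoff 3.
Country A's induced payoffs are 8, 5, -2, 3, so Country A commits to T0. Subgame-perfect outcome: (T0, Free) with payoffs (8, 7).
Now find the simultaneous Nash equilibrium.
Country A's best replies: Free→T2; Moderate→T0; High→T3.
Country B's best replies: T0→Free; T1→Moderate; T2→Moderate; T3→High.
Only (T3, High) has each player best-responding; Nash payoffs (3, 6).
Country B earns 7 sequentially versus 6 at the Nash outcome: better off.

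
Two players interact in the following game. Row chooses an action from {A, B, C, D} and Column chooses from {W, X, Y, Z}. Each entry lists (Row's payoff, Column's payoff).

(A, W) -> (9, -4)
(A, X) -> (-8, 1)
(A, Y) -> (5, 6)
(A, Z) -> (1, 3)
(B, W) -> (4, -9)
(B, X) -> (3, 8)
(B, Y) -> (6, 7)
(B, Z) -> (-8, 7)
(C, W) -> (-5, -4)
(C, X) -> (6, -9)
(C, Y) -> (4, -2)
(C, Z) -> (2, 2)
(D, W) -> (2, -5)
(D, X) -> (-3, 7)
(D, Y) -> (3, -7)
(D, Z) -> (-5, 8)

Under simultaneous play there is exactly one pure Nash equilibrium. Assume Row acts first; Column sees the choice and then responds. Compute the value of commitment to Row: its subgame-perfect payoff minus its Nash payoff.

Column best-responds to each possible Row move:
- A: Column compares -4, 1, 6, 3 and picks Y; Row would get 5.
- B: Column compares -9, 8, 7, 7 and picks X; Row would get 3.
- C: Column compares -4, -9, -2, 2 and picks Z; Row would get 2.
- D: Column compares -5, 7, -7, 8 and picks Z; Row would get -5.
Row's induced payoffs are 5, 3, 2, -5, so Row commits to A. Subgame-perfect outcome: (A, Y) with payoffs (5, 6).
Now find the simultaneous Nash equilibrium.
Row's best replies: W→A; X→C; Y→B; Z→C.
Column's best replies: A→Y; B→X; C→Z; D→Z.
The unique mutual best reply is (C, Z), giving (2, 2).
Row's commitment gain: 5 − 2 = 3.

3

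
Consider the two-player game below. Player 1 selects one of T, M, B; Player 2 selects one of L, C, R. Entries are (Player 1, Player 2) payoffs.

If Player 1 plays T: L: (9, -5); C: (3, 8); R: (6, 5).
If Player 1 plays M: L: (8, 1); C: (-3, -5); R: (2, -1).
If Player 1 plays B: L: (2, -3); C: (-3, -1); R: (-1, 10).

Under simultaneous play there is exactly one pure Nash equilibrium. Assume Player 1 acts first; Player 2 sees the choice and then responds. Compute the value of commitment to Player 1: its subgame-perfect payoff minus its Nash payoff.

Backward induction with Player 1 moving first.
- T: Player 2 compares -5, 8, 5 and picks C; Player 1 would get 3.
- M: Player 2 compares 1, -5, -1 and picks L; Player 1 would get 8.
- B: Player 2 compares -3, -1, 10 and picks R; Player 1 would get -1.
Among 3, 8, -1, the best is 8 at M. Subgame-perfect outcome: (M, L) with payoffs (8, 1).
For the simultaneous game, intersect best replies.
Player 1's best replies: L→T; C→T; R→T.
Player 2's best replies: T→C; M→L; B→R.
Only (T, C) has each player best-responding; Nash payoffs (3, 8).
Player 1's commitment gain: 8 − 3 = 5.

5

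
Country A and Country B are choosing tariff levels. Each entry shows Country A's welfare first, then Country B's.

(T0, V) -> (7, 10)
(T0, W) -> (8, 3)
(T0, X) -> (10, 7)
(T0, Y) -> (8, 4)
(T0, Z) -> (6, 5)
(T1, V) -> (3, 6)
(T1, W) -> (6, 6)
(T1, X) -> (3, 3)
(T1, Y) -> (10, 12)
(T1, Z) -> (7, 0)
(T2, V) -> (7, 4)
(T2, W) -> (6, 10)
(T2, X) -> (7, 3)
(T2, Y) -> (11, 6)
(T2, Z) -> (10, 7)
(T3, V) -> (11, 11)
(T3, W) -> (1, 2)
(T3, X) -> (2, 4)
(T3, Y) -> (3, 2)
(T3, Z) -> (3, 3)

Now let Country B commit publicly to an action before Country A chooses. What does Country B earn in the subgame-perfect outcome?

11

Country A best-responds to each possible Country B move:
- V: BR = T3, leader payoff 11.
- W: BR = T0, leader payoff 3.
- X: BR = T0, leader payoff 7.
- Y: BR = T2, leader payoff 6.
- Z: BR = T2, leader payoff 7.
Maximizing over 11, 3, 7, 6, 7, Country B chooses V. Subgame-perfect outcome: (T3, V) with payoffs (11, 11).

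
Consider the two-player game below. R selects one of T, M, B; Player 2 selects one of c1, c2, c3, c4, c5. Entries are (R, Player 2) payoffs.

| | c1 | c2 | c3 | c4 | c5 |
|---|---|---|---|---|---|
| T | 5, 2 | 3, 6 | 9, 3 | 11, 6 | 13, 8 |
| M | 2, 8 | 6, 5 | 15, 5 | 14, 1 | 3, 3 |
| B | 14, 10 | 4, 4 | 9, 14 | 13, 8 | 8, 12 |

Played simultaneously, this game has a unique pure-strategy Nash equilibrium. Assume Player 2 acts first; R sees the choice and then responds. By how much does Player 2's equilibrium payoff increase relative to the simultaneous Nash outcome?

Solve by backward induction (Player 2 leads).
- c1 → R plays B (best of 5, 2, 14); Player 2 gets 10.
- c2 → R plays M (best of 3, 6, 4); Player 2 gets 5.
- c3 → R plays M (best of 9, 15, 9); Player 2 gets 5.
- c4 → R plays M (best of 11, 14, 13); Player 2 gets 1.
- c5 → R plays T (best of 13, 3, 8); Player 2 gets 8.
Maximizing over 10, 5, 5, 1, 8, Player 2 chooses c1. Subgame-perfect outcome: (B, c1) with payoffs (14, 10).
For the simultaneous game, intersect best replies.
R's best replies: c1→B; c2→M; c3→M; c4→M; c5→T.
Player 2's best replies: T→c5; M→c1; B→c3.
Only (T, c5) has each player best-responding; Nash payoffs (13, 8).
Player 2's commitment gain: 10 − 8 = 2.

2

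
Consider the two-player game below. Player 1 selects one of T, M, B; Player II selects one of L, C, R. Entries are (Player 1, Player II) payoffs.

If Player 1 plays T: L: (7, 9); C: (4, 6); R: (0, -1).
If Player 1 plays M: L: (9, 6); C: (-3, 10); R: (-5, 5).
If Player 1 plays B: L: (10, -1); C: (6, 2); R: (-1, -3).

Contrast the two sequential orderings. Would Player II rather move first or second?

If Player 1 leads: Player II's best replies are T→L, M→C, B→C; Player 1's induced payoffs 7, -3, 6; outcome (T, L), payoffs (7, 9).
If Player II leads: Player 1's best replies are L→B, C→B, R→T; Player II's induced payoffs -1, 2, -1; outcome (B, C), payoffs (6, 2).
Player II gets 2 moving first and 9 moving second, so Player II prefers to move second.

second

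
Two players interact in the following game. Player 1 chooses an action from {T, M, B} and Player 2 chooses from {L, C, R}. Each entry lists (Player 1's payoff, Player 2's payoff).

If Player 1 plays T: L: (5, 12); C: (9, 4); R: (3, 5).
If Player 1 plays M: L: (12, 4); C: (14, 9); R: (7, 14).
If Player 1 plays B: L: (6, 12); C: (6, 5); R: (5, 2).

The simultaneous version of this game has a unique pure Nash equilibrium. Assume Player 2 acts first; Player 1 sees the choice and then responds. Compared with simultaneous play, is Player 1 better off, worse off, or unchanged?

unchanged

Backward induction with Player 2 moving first.
- L: BR = M, leader payoff 4.
- C: BR = M, leader payoff 9.
- R: BR = M, leader payoff 14.
Among 4, 9, 14, the best is 14 at R. Subgame-perfect outcome: (M, R) with payoffs (7, 14).
For the simultaneous game, intersect best replies.
Player 1's best replies: L→M; C→M; R→M.
Player 2's best replies: T→L; M→R; B→L.
The unique mutual best reply is (M, R), giving (7, 14).
Player 1 earns 7 sequentially versus 7 at the Nash outcome: unchanged.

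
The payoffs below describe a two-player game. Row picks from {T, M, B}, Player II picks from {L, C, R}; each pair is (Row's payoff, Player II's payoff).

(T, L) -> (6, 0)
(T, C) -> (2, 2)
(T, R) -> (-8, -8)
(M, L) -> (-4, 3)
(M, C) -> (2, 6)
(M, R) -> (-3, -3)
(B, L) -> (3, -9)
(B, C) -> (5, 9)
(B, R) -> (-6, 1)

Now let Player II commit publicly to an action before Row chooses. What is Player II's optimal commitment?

Solve by backward induction (Player II leads).
- L → Row plays T (best of 6, -4, 3); Player II gets 0.
- C → Row plays B (best of 2, 2, 5); Player II gets 9.
- R → Row plays M (best of -8, -3, -6); Player II gets -3.
Player II's induced payoffs are 0, 9, -3, so Player II commits to C. Subgame-perfect outcome: (B, C) with payoffs (5, 9).

C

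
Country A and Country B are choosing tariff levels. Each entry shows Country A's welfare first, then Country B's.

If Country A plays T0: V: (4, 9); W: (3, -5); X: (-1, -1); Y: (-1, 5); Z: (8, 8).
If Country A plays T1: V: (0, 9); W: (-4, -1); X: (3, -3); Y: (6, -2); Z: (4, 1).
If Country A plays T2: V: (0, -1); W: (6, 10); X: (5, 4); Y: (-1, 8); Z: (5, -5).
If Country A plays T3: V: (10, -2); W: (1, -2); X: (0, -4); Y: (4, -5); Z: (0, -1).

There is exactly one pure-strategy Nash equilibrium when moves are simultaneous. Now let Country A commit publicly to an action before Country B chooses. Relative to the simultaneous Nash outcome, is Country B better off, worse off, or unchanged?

unchanged

Work backward from Country B's decision.
- T0: BR = V, leader payoff 4.
- T1: BR = V, leader payoff 0.
- T2: BR = W, leader payoff 6.
- T3: BR = Z, leader payoff 0.
Among 4, 0, 6, 0, the best is 6 at T2. Subgame-perfect outcome: (T2, W) with payoffs (6, 10).
Now find the simultaneous Nash equilibrium.
Country A's best replies: V→T3; W→T2; X→T2; Y→T1; Z→T0.
Country B's best replies: T0→V; T1→V; T2→W; T3→Z.
The unique mutual best reply is (T2, W), giving (6, 10).
Country B earns 10 sequentially versus 10 at the Nash outcome: unchanged.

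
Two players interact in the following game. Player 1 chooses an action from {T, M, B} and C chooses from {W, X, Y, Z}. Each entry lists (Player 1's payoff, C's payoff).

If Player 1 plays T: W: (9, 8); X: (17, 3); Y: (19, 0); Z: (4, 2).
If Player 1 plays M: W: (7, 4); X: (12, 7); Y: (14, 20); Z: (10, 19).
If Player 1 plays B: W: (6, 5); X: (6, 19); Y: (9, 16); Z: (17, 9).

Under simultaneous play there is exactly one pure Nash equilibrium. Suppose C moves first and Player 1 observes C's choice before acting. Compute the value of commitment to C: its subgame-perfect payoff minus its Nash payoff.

1

Backward induction with C moving first.
- W → Player 1 plays T (best of 9, 7, 6); C gets 8.
- X → Player 1 plays T (best of 17, 12, 6); C gets 3.
- Y → Player 1 plays T (best of 19, 14, 9); C gets 0.
- Z → Player 1 plays B (best of 4, 10, 17); C gets 9.
Among 8, 3, 0, 9, the best is 9 at Z. Subgame-perfect outcome: (B, Z) with payoffs (17, 9).
Now find the simultaneous Nash equilibrium.
Player 1's best replies: W→T; X→T; Y→T; Z→B.
C's best replies: T→W; M→Y; B→X.
Only (T, W) has each player best-responding; Nash payoffs (9, 8).
C's commitment gain: 9 − 8 = 1.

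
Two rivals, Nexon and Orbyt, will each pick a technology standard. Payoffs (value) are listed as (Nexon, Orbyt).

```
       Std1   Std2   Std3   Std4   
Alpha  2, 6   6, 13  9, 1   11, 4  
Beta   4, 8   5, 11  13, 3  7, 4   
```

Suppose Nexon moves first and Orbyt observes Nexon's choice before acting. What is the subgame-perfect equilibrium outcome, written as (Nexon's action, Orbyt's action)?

Solve by backward induction (Nexon leads).
- Alpha: Orbyt compares 6, 13, 1, 4 and picks Std2; Nexon would get 6.
- Beta: Orbyt compares 8, 11, 3, 4 and picks Std2; Nexon would get 5.
Nexon's induced payoffs are 6, 5, so Nexon commits to Alpha. Subgame-perfect outcome: (Alpha, Std2) with payoffs (6, 13).

(Alpha, Std2)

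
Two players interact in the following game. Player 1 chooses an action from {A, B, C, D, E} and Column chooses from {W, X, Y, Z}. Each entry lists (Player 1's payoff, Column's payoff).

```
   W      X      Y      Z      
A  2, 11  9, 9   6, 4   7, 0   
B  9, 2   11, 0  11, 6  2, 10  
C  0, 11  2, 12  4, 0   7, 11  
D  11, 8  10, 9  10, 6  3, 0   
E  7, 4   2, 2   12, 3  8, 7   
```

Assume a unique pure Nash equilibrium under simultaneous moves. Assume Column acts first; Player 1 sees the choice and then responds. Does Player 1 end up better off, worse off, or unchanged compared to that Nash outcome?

Player 1 best-responds to each possible Column move:
- W: BR = D, leader payoff 8.
- X: BR = B, leader payoff 0.
- Y: BR = E, leader payoff 3.
- Z: BR = E, leader payoff 7.
Among 8, 0, 3, 7, the best is 8 at W. Subgame-perfect outcome: (D, W) with payoffs (11, 8).
Now find the simultaneous Nash equilibrium.
Player 1's best replies: W→D; X→B; Y→E; Z→E.
Column's best replies: A→W; B→Z; C→X; D→X; E→Z.
Only (E, Z) has each player best-responding; Nash payoffs (8, 7).
Player 1 earns 11 sequentially versus 8 at the Nash outcome: better off.

better off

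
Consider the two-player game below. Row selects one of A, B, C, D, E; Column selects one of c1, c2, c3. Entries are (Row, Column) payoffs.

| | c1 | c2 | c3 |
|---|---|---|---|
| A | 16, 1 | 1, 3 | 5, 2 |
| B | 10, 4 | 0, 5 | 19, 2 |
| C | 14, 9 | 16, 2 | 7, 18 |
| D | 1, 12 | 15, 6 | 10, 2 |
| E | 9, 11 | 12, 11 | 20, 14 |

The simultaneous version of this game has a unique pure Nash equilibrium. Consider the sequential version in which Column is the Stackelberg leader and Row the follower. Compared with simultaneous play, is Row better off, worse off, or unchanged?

Backward induction with Column moving first.
- c1 → Row plays A (best of 16, 10, 14, 1, 9); Column gets 1.
- c2 → Row plays C (best of 1, 0, 16, 15, 12); Column gets 2.
- c3 → Row plays E (best of 5, 19, 7, 10, 20); Column gets 14.
Maximizing over 1, 2, 14, Column chooses c3. Subgame-perfect outcome: (E, c3) with payoffs (20, 14).
Under simultaneous play:
Row's best replies: c1→A; c2→C; c3→E.
Column's best replies: A→c2; B→c2; C→c3; D→c1; E→c3.
The unique mutual best reply is (E, c3), giving (20, 14).
Row earns 20 sequentially versus 20 at the Nash outcome: unchanged.

unchanged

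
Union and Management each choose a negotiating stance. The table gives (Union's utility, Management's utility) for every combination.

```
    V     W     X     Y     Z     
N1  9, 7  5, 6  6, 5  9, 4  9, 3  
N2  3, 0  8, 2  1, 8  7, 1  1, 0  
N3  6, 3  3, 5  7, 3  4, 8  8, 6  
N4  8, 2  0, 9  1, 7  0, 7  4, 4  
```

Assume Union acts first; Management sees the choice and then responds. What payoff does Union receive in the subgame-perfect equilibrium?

9

Management best-responds to each possible Union move:
- N1: BR = V, leader payoff 9.
- N2: BR = X, leader payoff 1.
- N3: BR = Y, leader payoff 4.
- N4: BR = W, leader payoff 0.
Maximizing over 9, 1, 4, 0, Union chooses N1. Subgame-perfect outcome: (N1, V) with payoffs (9, 7).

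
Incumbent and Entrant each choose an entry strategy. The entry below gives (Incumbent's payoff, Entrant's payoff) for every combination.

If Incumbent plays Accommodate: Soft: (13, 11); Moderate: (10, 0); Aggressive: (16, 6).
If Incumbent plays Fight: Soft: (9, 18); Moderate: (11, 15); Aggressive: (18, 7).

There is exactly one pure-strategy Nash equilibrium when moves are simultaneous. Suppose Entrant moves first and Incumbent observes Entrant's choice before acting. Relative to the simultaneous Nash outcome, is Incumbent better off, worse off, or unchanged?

Solve by backward induction (Entrant leads).
- Soft: Incumbent compares 13, 9 and picks Accommodate; Entrant would get 11.
- Moderate: Incumbent compares 10, 11 and picks Fight; Entrant would get 15.
- Aggressive: Incumbent compares 16, 18 and picks Fight; Entrant would get 7.
Maximizing over 11, 15, 7, Entrant chooses Moderate. Subgame-perfect outcome: (Fight, Moderate) with payoffs (11, 15).
Now find the simultaneous Nash equilibrium.
Incumbent's best replies: Soft→Accommodate; Moderate→Fight; Aggressive→Fight.
Entrant's best replies: Accommodate→Soft; Fight→Soft.
The unique mutual best reply is (Accommodate, Soft), giving (13, 11).
Incumbent earns 11 sequentially versus 13 at the Nash outcome: worse off.

worse off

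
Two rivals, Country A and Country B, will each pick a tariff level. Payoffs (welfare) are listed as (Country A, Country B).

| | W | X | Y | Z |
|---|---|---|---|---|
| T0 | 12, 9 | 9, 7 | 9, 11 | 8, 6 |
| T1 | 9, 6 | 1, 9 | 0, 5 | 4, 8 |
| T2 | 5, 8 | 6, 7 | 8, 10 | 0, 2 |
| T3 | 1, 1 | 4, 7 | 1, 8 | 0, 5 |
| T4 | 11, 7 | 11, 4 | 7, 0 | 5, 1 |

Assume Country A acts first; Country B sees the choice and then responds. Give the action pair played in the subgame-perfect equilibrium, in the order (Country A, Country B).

(T4, W)

Backward induction with Country A moving first.
- T0: BR = Y, leader payoff 9.
- T1: BR = X, leader payoff 1.
- T2: BR = Y, leader payoff 8.
- T3: BR = Y, leader payoff 1.
- T4: BR = W, leader payoff 11.
Maximizing over 9, 1, 8, 1, 11, Country A chooses T4. Subgame-perfect outcome: (T4, W) with payoffs (11, 7).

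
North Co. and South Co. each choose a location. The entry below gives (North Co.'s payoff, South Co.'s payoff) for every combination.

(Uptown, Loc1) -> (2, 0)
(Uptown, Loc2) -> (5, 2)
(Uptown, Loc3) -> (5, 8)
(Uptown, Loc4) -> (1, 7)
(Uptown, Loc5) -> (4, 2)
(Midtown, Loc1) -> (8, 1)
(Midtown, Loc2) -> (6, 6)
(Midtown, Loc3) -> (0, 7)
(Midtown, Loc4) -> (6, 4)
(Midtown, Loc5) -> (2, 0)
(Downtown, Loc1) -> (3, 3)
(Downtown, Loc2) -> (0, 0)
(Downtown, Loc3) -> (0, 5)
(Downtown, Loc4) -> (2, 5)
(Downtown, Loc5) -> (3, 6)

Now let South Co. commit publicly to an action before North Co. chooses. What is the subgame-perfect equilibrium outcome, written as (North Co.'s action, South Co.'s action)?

North Co. best-responds to each possible South Co. move:
- Loc1: North Co. compares 2, 8, 3 and picks Midtown; South Co. would get 1.
- Loc2: North Co. compares 5, 6, 0 and picks Midtown; South Co. would get 6.
- Loc3: North Co. compares 5, 0, 0 and picks Uptown; South Co. would get 8.
- Loc4: North Co. compares 1, 6, 2 and picks Midtown; South Co. would get 4.
- Loc5: North Co. compares 4, 2, 3 and picks Uptown; South Co. would get 2.
Among 1, 6, 8, 4, 2, the best is 8 at Loc3. Subgame-perfect outcome: (Uptown, Loc3) with payoffs (5, 8).

(Uptown, Loc3)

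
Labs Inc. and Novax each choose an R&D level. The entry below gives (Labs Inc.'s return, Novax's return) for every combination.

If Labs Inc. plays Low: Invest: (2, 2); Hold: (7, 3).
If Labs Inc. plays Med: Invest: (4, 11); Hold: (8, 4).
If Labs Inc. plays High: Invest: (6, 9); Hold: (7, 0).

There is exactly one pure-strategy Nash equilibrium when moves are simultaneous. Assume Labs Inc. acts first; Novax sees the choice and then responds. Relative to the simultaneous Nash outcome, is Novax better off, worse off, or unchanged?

Backward induction with Labs Inc. moving first.
- Low → Novax plays Hold (best of 2, 3); Labs Inc. gets 7.
- Med → Novax plays Invest (best of 11, 4); Labs Inc. gets 4.
- High → Novax plays Invest (best of 9, 0); Labs Inc. gets 6.
Among 7, 4, 6, the best is 7 at Low. Subgame-perfect outcome: (Low, Hold) with payoffs (7, 3).
Now find the simultaneous Nash equilibrium.
Labs Inc.'s best replies: Invest→High; Hold→Med.
Novax's best replies: Low→Hold; Med→Invest; High→Invest.
Only (High, Invest) has each player best-responding; Nash payoffs (6, 9).
Novax earns 3 sequentially versus 9 at the Nash outcome: worse off.

worse off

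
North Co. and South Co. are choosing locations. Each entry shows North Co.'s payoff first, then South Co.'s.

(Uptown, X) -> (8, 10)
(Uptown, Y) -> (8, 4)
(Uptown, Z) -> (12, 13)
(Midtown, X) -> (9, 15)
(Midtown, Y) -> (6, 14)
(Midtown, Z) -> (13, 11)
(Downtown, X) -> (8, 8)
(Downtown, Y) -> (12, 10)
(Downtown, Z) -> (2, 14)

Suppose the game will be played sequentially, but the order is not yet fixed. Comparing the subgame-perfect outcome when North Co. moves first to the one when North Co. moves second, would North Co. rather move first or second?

first

If North Co. leads: South Co.'s best replies are Uptown→Z, Midtown→X, Downtown→Z; North Co.'s induced payoffs 12, 9, 2; outcome (Uptown, Z), payoffs (12, 13).
If South Co. leads: North Co.'s best replies are X→Midtown, Y→Downtown, Z→Midtown; South Co.'s induced payoffs 15, 10, 11; outcome (Midtown, X), payoffs (9, 15).
North Co. gets 12 moving first and 9 moving second, so North Co. prefers to move first.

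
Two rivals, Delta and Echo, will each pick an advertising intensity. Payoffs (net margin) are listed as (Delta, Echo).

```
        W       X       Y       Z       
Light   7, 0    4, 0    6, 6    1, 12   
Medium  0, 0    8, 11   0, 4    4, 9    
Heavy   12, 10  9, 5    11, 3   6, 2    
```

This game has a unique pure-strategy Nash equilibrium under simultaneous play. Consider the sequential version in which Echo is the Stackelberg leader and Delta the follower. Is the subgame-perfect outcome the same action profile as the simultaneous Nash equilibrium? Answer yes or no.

Delta best-responds to each possible Echo move:
- W → Delta plays Heavy (best of 7, 0, 12); Echo gets 10.
- X → Delta plays Heavy (best of 4, 8, 9); Echo gets 5.
- Y → Delta plays Heavy (best of 6, 0, 11); Echo gets 3.
- Z → Delta plays Heavy (best of 1, 4, 6); Echo gets 2.
Maximizing over 10, 5, 3, 2, Echo chooses W. Subgame-perfect outcome: (Heavy, W) with payoffs (12, 10).
For the simultaneous game, intersect best replies.
Delta's best replies: W→Heavy; X→Heavy; Y→Heavy; Z→Heavy.
Echo's best replies: Light→Z; Medium→X; Heavy→W.
The unique mutual best reply is (Heavy, W), giving (12, 10).
Sequential outcome (Heavy, W) coincides with the Nash profile (Heavy, W).

yes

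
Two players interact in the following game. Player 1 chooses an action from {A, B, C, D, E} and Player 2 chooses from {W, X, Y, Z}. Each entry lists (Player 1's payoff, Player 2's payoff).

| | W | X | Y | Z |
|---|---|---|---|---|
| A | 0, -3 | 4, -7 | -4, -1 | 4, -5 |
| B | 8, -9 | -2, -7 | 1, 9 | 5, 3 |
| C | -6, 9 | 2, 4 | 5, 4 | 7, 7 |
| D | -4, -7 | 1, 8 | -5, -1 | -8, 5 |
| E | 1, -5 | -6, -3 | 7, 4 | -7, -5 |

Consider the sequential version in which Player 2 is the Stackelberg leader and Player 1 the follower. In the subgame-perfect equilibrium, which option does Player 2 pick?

Z

Player 1 best-responds to each possible Player 2 move:
- W: BR = B, leader payoff -9.
- X: BR = A, leader payoff -7.
- Y: BR = E, leader payoff 4.
- Z: BR = C, leader payoff 7.
Player 2's induced payoffs are -9, -7, 4, 7, so Player 2 commits to Z. Subgame-perfect outcome: (C, Z) with payoffs (7, 7).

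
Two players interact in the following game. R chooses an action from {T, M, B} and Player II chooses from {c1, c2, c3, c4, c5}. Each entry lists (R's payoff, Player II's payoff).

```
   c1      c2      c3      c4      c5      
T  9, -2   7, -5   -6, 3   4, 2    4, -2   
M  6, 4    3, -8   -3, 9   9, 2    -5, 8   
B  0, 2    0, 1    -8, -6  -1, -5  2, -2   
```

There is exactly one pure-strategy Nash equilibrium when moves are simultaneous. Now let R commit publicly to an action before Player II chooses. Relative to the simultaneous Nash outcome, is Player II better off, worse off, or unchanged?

Backward induction with R moving first.
- T: BR = c3, leader payoff -6.
- M: BR = c3, leader payoff -3.
- B: BR = c1, leader payoff 0.
Maximizing over -6, -3, 0, R chooses B. Subgame-perfect outcome: (B, c1) with payoffs (0, 2).
Under simultaneous play:
R's best replies: c1→T; c2→T; c3→M; c4→M; c5→T.
Player II's best replies: T→c3; M→c3; B→c1.
Only (M, c3) has each player best-responding; Nash payoffs (-3, 9).
Player II earns 2 sequentially versus 9 at the Nash outcome: worse off.

worse off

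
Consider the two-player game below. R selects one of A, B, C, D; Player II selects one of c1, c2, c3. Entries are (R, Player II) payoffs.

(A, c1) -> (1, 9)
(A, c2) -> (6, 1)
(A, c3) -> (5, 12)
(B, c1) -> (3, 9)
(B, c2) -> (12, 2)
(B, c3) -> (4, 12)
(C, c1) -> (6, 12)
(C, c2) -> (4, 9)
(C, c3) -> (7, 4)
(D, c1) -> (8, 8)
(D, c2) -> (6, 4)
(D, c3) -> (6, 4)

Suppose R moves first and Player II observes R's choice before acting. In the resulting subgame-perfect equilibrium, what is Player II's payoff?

Player II best-responds to each possible R move:
- A: BR = c3, leader payoff 5.
- B: BR = c3, leader payoff 4.
- C: BR = c1, leader payoff 6.
- D: BR = c1, leader payoff 8.
R's induced payoffs are 5, 4, 6, 8, so R commits to D. Subgame-perfect outcome: (D, c1) with payoffs (8, 8).

8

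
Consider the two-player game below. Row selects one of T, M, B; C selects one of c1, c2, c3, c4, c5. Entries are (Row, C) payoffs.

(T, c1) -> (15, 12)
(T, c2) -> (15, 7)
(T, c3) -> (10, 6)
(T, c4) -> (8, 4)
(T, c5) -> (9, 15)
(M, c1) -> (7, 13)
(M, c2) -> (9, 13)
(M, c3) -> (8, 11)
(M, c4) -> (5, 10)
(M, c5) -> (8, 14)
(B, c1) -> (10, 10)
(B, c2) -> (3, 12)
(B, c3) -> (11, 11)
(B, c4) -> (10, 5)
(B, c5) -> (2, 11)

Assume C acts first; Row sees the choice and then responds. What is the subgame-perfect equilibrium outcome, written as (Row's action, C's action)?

(T, c5)

Solve by backward induction (C leads).
- c1: Row compares 15, 7, 10 and picks T; C would get 12.
- c2: Row compares 15, 9, 3 and picks T; C would get 7.
- c3: Row compares 10, 8, 11 and picks B; C would get 11.
- c4: Row compares 8, 5, 10 and picks B; C would get 5.
- c5: Row compares 9, 8, 2 and picks T; C would get 15.
Among 12, 7, 11, 5, 15, the best is 15 at c5. Subgame-perfect outcome: (T, c5) with payoffs (9, 15).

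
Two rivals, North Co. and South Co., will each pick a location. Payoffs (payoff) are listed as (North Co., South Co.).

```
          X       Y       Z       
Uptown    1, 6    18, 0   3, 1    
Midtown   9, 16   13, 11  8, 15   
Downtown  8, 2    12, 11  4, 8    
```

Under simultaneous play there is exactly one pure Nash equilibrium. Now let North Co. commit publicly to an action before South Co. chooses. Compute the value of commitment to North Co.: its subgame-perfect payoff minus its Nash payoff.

3

Work backward from South Co.'s decision.
- Uptown → South Co. plays X (best of 6, 0, 1); North Co. gets 1.
- Midtown → South Co. plays X (best of 16, 11, 15); North Co. gets 9.
- Downtown → South Co. plays Y (best of 2, 11, 8); North Co. gets 12.
Among 1, 9, 12, the best is 12 at Downtown. Subgame-perfect outcome: (Downtown, Y) with payoffs (12, 11).
Now find the simultaneous Nash equilibrium.
North Co.'s best replies: X→Midtown; Y→Uptown; Z→Midtown.
South Co.'s best replies: Uptown→X; Midtown→X; Downtown→Y.
Only (Midtown, X) has each player best-responding; Nash payoffs (9, 16).
North Co.'s commitment gain: 12 − 9 = 3.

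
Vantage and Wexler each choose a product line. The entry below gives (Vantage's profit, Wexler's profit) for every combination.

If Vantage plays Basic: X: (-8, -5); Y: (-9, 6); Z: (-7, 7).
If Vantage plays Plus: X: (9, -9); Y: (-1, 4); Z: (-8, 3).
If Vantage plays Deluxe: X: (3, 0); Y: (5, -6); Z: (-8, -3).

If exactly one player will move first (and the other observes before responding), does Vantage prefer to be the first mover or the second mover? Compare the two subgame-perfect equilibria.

first

If Vantage leads: Wexler's best replies are Basic→Z, Plus→Y, Deluxe→X; Vantage's induced payoffs -7, -1, 3; outcome (Deluxe, X), payoffs (3, 0).
If Wexler leads: Vantage's best replies are X→Plus, Y→Deluxe, Z→Basic; Wexler's induced payoffs -9, -6, 7; outcome (Basic, Z), payoffs (-7, 7).
Vantage gets 3 moving first and -7 moving second, so Vantage prefers to move first.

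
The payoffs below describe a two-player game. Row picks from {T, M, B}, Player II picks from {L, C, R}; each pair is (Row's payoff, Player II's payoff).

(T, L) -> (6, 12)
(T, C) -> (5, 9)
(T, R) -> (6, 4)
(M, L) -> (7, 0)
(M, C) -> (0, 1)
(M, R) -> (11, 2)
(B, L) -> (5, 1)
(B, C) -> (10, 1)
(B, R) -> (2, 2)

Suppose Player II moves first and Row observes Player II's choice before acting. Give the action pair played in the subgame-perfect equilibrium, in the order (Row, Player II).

Solve by backward induction (Player II leads).
- L → Row plays M (best of 6, 7, 5); Player II gets 0.
- C → Row plays B (best of 5, 0, 10); Player II gets 1.
- R → Row plays M (best of 6, 11, 2); Player II gets 2.
Player II's induced payoffs are 0, 1, 2, so Player II commits to R. Subgame-perfect outcome: (M, R) with payoffs (11, 2).

(M, R)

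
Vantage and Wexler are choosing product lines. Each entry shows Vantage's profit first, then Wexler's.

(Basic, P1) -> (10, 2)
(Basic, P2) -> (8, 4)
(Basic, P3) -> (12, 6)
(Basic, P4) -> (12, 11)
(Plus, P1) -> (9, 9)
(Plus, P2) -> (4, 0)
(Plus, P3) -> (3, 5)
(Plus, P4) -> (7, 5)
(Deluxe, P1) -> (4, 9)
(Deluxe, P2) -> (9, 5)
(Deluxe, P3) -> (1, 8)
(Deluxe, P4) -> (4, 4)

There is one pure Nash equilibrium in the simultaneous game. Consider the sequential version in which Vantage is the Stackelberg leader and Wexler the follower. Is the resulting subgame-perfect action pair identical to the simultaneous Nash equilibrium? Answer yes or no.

Solve by backward induction (Vantage leads).
- Basic: BR = P4, leader payoff 12.
- Plus: BR = P1, leader payoff 9.
- Deluxe: BR = P1, leader payoff 4.
Maximizing over 12, 9, 4, Vantage chooses Basic. Subgame-perfect outcome: (Basic, P4) with payoffs (12, 11).
Now find the simultaneous Nash equilibrium.
Vantage's best replies: P1→Basic; P2→Deluxe; P3→Basic; P4→Basic.
Wexler's best replies: Basic→P4; Plus→P1; Deluxe→P1.
The unique mutual best reply is (Basic, P4), giving (12, 11).
Sequential outcome (Basic, P4) coincides with the Nash profile (Basic, P4).

yes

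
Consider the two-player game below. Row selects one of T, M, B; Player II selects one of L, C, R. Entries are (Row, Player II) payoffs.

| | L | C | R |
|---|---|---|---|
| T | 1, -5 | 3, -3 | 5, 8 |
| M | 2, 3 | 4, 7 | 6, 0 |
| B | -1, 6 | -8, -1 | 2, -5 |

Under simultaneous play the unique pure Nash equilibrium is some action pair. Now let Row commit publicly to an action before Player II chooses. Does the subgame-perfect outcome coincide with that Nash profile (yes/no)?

Solve by backward induction (Row leads).
- T: BR = R, leader payoff 5.
- M: BR = C, leader payoff 4.
- B: BR = L, leader payoff -1.
Row's induced payoffs are 5, 4, -1, so Row commits to T. Subgame-perfect outcome: (T, R) with payoffs (5, 8).
For the simultaneous game, intersect best replies.
Row's best replies: L→M; C→M; R→M.
Player II's best replies: T→R; M→C; B→L.
The unique mutual best reply is (M, C), giving (4, 7).
Sequential outcome (T, R) differs from the Nash profile (M, C).

no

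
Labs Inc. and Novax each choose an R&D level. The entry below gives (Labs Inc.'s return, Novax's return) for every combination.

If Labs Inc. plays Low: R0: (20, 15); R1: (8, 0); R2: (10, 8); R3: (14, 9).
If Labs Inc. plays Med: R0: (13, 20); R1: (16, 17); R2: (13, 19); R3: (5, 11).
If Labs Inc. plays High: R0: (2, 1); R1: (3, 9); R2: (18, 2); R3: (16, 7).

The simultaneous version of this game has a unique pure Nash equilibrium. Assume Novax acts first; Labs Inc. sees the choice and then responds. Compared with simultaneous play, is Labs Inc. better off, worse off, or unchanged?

worse off

Work backward from Labs Inc.'s decision.
- R0: BR = Low, leader payoff 15.
- R1: BR = Med, leader payoff 17.
- R2: BR = High, leader payoff 2.
- R3: BR = High, leader payoff 7.
Novax's induced payoffs are 15, 17, 2, 7, so Novax commits to R1. Subgame-perfect outcome: (Med, R1) with payoffs (16, 17).
Under simultaneous play:
Labs Inc.'s best replies: R0→Low; R1→Med; R2→High; R3→High.
Novax's best replies: Low→R0; Med→R0; High→R1.
Only (Low, R0) has each player best-responding; Nash payoffs (20, 15).
Labs Inc. earns 16 sequentially versus 20 at the Nash outcome: worse off.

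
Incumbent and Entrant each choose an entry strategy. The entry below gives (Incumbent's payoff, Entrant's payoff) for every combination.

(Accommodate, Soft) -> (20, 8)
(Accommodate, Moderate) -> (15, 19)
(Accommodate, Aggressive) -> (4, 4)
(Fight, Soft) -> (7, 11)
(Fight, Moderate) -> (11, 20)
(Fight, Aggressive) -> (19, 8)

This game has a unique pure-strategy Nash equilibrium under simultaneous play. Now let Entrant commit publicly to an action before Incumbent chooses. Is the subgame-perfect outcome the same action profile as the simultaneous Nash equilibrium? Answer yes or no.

yes

Incumbent best-responds to each possible Entrant move:
- Soft → Incumbent plays Accommodate (best of 20, 7); Entrant gets 8.
- Moderate → Incumbent plays Accommodate (best of 15, 11); Entrant gets 19.
- Aggressive → Incumbent plays Fight (best of 4, 19); Entrant gets 8.
Maximizing over 8, 19, 8, Entrant chooses Moderate. Subgame-perfect outcome: (Accommodate, Moderate) with payoffs (15, 19).
For the simultaneous game, intersect best replies.
Incumbent's best replies: Soft→Accommodate; Moderate→Accommodate; Aggressive→Fight.
Entrant's best replies: Accommodate→Moderate; Fight→Moderate.
The unique mutual best reply is (Accommodate, Moderate), giving (15, 19).
Sequential outcome (Accommodate, Moderate) coincides with the Nash profile (Accommodate, Moderate).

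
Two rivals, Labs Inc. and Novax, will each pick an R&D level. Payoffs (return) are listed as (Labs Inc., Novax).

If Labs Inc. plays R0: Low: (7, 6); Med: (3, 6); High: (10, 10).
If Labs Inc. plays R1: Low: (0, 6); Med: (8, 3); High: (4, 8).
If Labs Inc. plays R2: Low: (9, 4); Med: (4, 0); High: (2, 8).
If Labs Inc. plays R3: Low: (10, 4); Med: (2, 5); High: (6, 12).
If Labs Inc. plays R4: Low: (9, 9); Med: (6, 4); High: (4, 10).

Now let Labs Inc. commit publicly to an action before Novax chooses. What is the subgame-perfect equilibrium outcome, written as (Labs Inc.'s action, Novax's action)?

(R0, High)

Backward induction with Labs Inc. moving first.
- R0: Novax compares 6, 6, 10 and picks High; Labs Inc. would get 10.
- R1: Novax compares 6, 3, 8 and picks High; Labs Inc. would get 4.
- R2: Novax compares 4, 0, 8 and picks High; Labs Inc. would get 2.
- R3: Novax compares 4, 5, 12 and picks High; Labs Inc. would get 6.
- R4: Novax compares 9, 4, 10 and picks High; Labs Inc. would get 4.
Labs Inc.'s induced payoffs are 10, 4, 2, 6, 4, so Labs Inc. commits to R0. Subgame-perfect outcome: (R0, High) with payoffs (10, 10).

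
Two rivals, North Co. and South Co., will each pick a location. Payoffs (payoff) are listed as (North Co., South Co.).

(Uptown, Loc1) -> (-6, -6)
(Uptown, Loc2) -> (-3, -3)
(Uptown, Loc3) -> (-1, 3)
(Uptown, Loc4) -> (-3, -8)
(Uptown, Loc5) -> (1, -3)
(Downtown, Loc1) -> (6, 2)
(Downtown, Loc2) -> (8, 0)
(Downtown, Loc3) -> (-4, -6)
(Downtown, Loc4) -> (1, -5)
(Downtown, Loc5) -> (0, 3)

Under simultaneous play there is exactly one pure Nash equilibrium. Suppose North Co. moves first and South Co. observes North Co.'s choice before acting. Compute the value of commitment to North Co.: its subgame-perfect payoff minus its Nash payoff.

Work backward from South Co.'s decision.
- Uptown → South Co. plays Loc3 (best of -6, -3, 3, -8, -3); North Co. gets -1.
- Downtown → South Co. plays Loc5 (best of 2, 0, -6, -5, 3); North Co. gets 0.
Maximizing over -1, 0, North Co. chooses Downtown. Subgame-perfect outcome: (Downtown, Loc5) with payoffs (0, 3).
For the simultaneous game, intersect best replies.
North Co.'s best replies: Loc1→Downtown; Loc2→Downtown; Loc3→Uptown; Loc4→Downtown; Loc5→Uptown.
South Co.'s best replies: Uptown→Loc3; Downtown→Loc5.
The unique mutual best reply is (Uptown, Loc3), giving (-1, 3).
North Co.'s commitment gain: 0 − -1 = 1.

1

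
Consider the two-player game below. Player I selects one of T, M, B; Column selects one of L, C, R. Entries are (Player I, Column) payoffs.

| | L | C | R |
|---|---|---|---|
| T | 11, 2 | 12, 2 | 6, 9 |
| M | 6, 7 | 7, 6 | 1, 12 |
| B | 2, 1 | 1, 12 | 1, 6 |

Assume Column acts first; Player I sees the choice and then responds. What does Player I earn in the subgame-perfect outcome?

6

Backward induction with Column moving first.
- L → Player I plays T (best of 11, 6, 2); Column gets 2.
- C → Player I plays T (best of 12, 7, 1); Column gets 2.
- R → Player I plays T (best of 6, 1, 1); Column gets 9.
Column's induced payoffs are 2, 2, 9, so Column commits to R. Subgame-perfect outcome: (T, R) with payoffs (6, 9).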